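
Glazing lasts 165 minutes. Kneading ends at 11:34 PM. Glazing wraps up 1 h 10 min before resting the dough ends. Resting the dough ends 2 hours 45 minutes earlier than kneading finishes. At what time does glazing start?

Resting the dough ends at 11:34 PM − 165 min = 8:49 PM.
Glazing ends at 8:49 PM − 70 min = 7:39 PM.
Glazing starts at 7:39 PM − 165 min = 4:54 PM.

4:54 PM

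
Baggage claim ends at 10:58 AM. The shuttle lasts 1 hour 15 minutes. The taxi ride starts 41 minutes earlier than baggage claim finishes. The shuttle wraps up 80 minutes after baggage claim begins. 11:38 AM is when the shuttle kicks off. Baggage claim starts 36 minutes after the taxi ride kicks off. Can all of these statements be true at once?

The taxi ride starts at 10:58 AM − 41 min = 10:17 AM.
Baggage claim starts at 10:17 AM + 36 min = 10:53 AM.
The shuttle ends at 10:53 AM + 80 min = 12:13 PM.
The shuttle starts at 12:13 PM − 75 min = 10:58 AM.
But the shuttle is also said to start at 11:38 AM — a 40-minute conflict.

No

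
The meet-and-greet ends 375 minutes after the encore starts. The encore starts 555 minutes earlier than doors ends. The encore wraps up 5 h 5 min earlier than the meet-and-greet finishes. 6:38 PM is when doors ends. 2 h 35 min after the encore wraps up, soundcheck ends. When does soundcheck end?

The encore starts at 6:38 PM − 555 min = 9:23 AM.
The meet-and-greet ends at 9:23 AM + 375 min = 3:38 PM.
The encore ends at 3:38 PM − 305 min = 10:33 AM.
Soundcheck ends at 10:33 AM + 155 min = 1:08 PM.

1:08 PM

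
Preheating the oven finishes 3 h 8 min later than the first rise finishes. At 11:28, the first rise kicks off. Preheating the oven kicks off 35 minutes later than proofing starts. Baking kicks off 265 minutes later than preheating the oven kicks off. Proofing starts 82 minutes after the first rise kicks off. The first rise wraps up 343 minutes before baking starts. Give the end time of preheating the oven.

Proofing starts at 11:28 + 82 min = 12:50.
Preheating the oven starts at 12:50 + 35 min = 13:25.
Baking starts at 13:25 + 265 min = 17:50.
The first rise ends at 17:50 − 343 min = 12:07.
Preheating the oven ends at 12:07 + 188 min = 15:15.

15:15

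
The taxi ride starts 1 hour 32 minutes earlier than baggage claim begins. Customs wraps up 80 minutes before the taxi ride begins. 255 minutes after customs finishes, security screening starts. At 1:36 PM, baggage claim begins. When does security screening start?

The taxi ride starts at 1:36 PM − 92 min = 12:04 PM.
Customs ends at 12:04 PM − 80 min = 10:44 AM.
Security screening starts at 10:44 AM + 255 min = 2:59 PM.

2:59 PM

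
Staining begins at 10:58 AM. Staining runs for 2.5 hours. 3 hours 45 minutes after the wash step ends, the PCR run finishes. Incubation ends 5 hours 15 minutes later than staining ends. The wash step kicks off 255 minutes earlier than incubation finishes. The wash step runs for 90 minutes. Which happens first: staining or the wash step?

Staining ends at 10:58 AM + 150 min = 1:28 PM.
Incubation ends at 1:28 PM + 315 min = 6:43 PM.
The wash step starts at 6:43 PM − 255 min = 2:28 PM.
Staining starts at 10:58 AM and the wash step starts at 2:28 PM, so staining is first.

staining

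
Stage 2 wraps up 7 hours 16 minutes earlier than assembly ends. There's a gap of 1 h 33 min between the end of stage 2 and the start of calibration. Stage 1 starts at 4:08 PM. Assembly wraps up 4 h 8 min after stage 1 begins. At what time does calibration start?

Assembly ends at 4:08 PM + 248 min = 8:16 PM.
Stage 2 ends at 8:16 PM − 436 min = 1:00 PM.
Calibration starts at 1:00 PM + 93 min = 2:33 PM.

2:33 PM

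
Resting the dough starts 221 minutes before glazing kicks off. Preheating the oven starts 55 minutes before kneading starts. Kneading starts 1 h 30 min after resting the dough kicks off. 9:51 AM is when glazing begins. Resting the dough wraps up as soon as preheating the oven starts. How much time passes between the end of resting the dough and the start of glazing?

3 h 6 min

Resting the dough starts at 9:51 AM − 221 min = 6:10 AM.
Kneading starts at 6:10 AM + 90 min = 7:40 AM.
Preheating the oven starts at 7:40 AM − 55 min = 6:45 AM.
So resting the dough ends at 6:45 AM.
From 6:45 AM to 9:51 AM is 3 h 6 min.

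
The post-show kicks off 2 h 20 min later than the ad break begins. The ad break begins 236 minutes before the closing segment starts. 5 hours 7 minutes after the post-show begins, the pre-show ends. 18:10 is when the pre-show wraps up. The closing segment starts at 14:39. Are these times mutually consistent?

Yes

The ad break starts at 14:39 − 236 min = 10:43.
The post-show starts at 10:43 + 140 min = 13:03.
The pre-show ends at 13:03 + 307 min = 18:10.
That matches the stated 18:10, so the schedule is consistent.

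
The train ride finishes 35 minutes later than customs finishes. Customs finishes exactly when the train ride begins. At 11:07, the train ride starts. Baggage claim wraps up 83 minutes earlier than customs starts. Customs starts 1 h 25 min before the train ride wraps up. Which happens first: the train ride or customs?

Customs ends at 11:07.
The train ride ends at 11:07 + 35 min = 11:42.
Customs starts at 11:42 − 85 min = 10:17.
The train ride starts at 11:07 and customs starts at 10:17, so customs is first.

customs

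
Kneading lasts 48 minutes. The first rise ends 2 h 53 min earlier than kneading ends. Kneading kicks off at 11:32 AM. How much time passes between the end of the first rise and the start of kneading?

Kneading ends at 11:32 AM + 48 min = 12:20 PM.
The first rise ends at 12:20 PM − 173 min = 9:27 AM.
From 9:27 AM to 11:32 AM is 125 minutes.

125 minutes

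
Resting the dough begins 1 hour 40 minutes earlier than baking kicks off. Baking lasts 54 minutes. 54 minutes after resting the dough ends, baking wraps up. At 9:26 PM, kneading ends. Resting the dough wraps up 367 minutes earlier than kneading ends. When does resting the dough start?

1:39 PM

Resting the dough ends at 9:26 PM − 367 min = 3:19 PM.
Baking ends at 3:19 PM + 54 min = 4:13 PM.
Baking starts at 4:13 PM − 54 min = 3:19 PM.
Resting the dough starts at 3:19 PM − 100 min = 1:39 PM.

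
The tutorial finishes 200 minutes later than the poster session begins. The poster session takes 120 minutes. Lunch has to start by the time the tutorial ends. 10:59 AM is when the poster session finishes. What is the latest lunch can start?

The poster session starts at 10:59 AM − 120 min = 8:59 AM.
The tutorial ends at 8:59 AM + 200 min = 12:19 PM.
Lunch is bounded by the tutorial, so the latest it can start is 12:19 PM.

12:19 PM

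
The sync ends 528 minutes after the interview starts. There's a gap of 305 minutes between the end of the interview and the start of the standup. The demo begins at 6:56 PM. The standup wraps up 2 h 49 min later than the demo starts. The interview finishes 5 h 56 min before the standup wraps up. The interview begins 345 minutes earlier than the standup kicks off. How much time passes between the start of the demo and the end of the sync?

301 minutes

The standup ends at 6:56 PM + 169 min = 9:45 PM.
The interview ends at 9:45 PM − 356 min = 3:49 PM.
The standup starts at 3:49 PM + 305 min = 8:54 PM.
The interview starts at 8:54 PM − 345 min = 3:09 PM.
The sync ends at 3:09 PM + 528 min = 11:57 PM.
From 6:56 PM to 11:57 PM is 301 minutes.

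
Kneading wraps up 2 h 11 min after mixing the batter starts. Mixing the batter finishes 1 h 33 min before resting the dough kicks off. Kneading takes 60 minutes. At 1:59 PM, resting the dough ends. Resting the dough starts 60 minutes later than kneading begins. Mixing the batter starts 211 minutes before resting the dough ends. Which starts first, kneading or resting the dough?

kneading

Mixing the batter starts at 1:59 PM − 211 min = 10:28 AM.
Kneading ends at 10:28 AM + 131 min = 12:39 PM.
Kneading starts at 12:39 PM − 60 min = 11:39 AM.
Resting the dough starts at 11:39 AM + 60 min = 12:39 PM.
Kneading starts at 11:39 AM and resting the dough starts at 12:39 PM, so kneading is first.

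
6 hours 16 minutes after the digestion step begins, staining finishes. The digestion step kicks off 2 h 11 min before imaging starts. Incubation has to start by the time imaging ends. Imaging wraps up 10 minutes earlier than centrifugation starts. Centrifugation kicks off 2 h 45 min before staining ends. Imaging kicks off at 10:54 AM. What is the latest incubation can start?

The digestion step starts at 10:54 AM − 131 min = 8:43 AM.
Staining ends at 8:43 AM + 376 min = 2:59 PM.
Centrifugation starts at 2:59 PM − 165 min = 12:14 PM.
Imaging ends at 12:14 PM − 10 min = 12:04 PM.
Incubation is bounded by imaging, so the latest it can start is 12:04 PM.

12:04 PM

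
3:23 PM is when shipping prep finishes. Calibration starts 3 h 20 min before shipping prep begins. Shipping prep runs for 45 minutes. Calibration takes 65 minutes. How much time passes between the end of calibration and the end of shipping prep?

180 minutes

Shipping prep starts at 3:23 PM − 45 min = 2:38 PM.
Calibration starts at 2:38 PM − 200 min = 11:18 AM.
Calibration ends at 11:18 AM + 65 min = 12:23 PM.
From 12:23 PM to 3:23 PM is 180 minutes.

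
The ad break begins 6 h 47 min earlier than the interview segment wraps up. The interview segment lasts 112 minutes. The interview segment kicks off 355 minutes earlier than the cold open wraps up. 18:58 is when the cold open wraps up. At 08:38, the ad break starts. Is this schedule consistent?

No

The interview segment starts at 18:58 − 355 min = 13:03.
The interview segment ends at 13:03 + 112 min = 14:55.
The ad break starts at 14:55 − 407 min = 08:08.
But the ad break is also said to start at 08:38 — a 30-minute conflict.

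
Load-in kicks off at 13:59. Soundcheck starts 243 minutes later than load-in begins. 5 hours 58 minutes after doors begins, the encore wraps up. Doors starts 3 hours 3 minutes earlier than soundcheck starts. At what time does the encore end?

20:57

Soundcheck starts at 13:59 + 243 min = 18:02.
Doors starts at 18:02 − 183 min = 14:59.
The encore ends at 14:59 + 358 min = 20:57.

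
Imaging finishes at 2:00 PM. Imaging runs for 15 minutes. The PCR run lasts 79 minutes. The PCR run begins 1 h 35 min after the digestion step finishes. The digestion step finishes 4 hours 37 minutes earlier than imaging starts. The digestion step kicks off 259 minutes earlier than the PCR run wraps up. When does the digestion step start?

7:43 AM

Imaging starts at 2:00 PM − 15 min = 1:45 PM.
The digestion step ends at 1:45 PM − 277 min = 9:08 AM.
The PCR run starts at 9:08 AM + 95 min = 10:43 AM.
The PCR run ends at 10:43 AM + 79 min = 12:02 PM.
The digestion step starts at 12:02 PM − 259 min = 7:43 AM.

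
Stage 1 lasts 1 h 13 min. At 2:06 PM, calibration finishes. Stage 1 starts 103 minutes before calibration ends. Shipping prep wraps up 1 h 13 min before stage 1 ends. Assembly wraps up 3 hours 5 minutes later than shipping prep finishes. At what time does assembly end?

3:28 PM

Stage 1 starts at 2:06 PM − 103 min = 12:23 PM.
Stage 1 ends at 12:23 PM + 73 min = 1:36 PM.
Shipping prep ends at 1:36 PM − 73 min = 12:23 PM.
Assembly ends at 12:23 PM + 185 min = 3:28 PM.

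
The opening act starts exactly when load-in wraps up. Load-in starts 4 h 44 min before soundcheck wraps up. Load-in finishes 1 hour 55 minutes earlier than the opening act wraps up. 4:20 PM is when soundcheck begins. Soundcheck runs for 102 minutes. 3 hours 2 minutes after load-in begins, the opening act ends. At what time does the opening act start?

Soundcheck ends at 4:20 PM + 102 min = 6:02 PM.
Load-in starts at 6:02 PM − 284 min = 1:18 PM.
The opening act ends at 1:18 PM + 182 min = 4:20 PM.
Load-in ends at 4:20 PM − 115 min = 2:25 PM.
So the opening act starts at 2:25 PM.

2:25 PM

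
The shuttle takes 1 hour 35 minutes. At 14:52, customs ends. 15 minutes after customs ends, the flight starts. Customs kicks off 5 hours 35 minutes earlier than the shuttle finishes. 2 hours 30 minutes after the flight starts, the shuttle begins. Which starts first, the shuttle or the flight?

The flight starts at 14:52 + 15 min = 15:07.
The shuttle starts at 15:07 + 150 min = 17:37.
The shuttle starts at 17:37 and the flight starts at 15:07, so the flight is first.

the flight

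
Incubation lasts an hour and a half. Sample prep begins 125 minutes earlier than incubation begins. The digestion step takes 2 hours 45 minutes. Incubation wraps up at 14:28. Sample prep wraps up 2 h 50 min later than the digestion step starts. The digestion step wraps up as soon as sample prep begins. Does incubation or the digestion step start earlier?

Incubation starts at 14:28 − 90 min = 12:58.
Sample prep starts at 12:58 − 125 min = 10:53.
So the digestion step ends at 10:53.
The digestion step starts at 10:53 − 165 min = 08:08.
Incubation starts at 12:58 and the digestion step starts at 08:08, so the digestion step is first.

the digestion step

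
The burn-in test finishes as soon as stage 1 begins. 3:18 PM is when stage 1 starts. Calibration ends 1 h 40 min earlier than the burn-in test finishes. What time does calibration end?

The burn-in test ends at 3:18 PM.
Calibration ends at 3:18 PM − 100 min = 1:38 PM.

1:38 PM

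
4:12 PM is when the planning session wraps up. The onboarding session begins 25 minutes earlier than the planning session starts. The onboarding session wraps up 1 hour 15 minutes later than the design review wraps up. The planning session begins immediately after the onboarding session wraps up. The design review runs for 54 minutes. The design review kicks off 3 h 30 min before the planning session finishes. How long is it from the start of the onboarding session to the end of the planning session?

1 h 46 min

The design review starts at 4:12 PM − 210 min = 12:42 PM.
The design review ends at 12:42 PM + 54 min = 1:36 PM.
The onboarding session ends at 1:36 PM + 75 min = 2:51 PM.
So the planning session starts at 2:51 PM.
The onboarding session starts at 2:51 PM − 25 min = 2:26 PM.
From 2:26 PM to 4:12 PM is 1 h 46 min.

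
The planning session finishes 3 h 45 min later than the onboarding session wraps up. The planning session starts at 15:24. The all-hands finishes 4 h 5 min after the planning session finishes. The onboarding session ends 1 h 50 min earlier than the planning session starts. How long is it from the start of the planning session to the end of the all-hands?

The onboarding session ends at 15:24 − 110 min = 13:34.
The planning session ends at 13:34 + 225 min = 17:19.
The all-hands ends at 17:19 + 245 min = 21:24.
From 15:24 to 21:24 is 360 minutes.

360 minutes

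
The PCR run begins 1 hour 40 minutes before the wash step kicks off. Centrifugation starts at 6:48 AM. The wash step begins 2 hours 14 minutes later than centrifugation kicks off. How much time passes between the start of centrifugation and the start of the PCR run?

34 minutes

The wash step starts at 6:48 AM + 134 min = 9:02 AM.
The PCR run starts at 9:02 AM − 100 min = 7:22 AM.
From 6:48 AM to 7:22 AM is 34 minutes.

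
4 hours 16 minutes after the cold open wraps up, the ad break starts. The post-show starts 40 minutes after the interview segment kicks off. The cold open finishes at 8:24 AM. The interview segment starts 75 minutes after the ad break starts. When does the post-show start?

2:35 PM

The ad break starts at 8:24 AM + 256 min = 12:40 PM.
The interview segment starts at 12:40 PM + 75 min = 1:55 PM.
The post-show starts at 1:55 PM + 40 min = 2:35 PM.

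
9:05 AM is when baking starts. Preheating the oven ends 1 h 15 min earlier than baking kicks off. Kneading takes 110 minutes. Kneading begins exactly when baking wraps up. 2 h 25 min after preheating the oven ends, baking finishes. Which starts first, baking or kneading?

baking

Preheating the oven ends at 9:05 AM − 75 min = 7:50 AM.
Baking ends at 7:50 AM + 145 min = 10:15 AM.
So kneading starts at 10:15 AM.
Baking starts at 9:05 AM and kneading starts at 10:15 AM, so baking is first.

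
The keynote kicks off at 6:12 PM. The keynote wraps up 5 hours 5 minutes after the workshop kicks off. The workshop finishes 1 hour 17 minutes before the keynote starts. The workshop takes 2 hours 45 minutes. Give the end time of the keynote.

The workshop ends at 6:12 PM − 77 min = 4:55 PM.
The workshop starts at 4:55 PM − 165 min = 2:10 PM.
The keynote ends at 2:10 PM + 305 min = 7:15 PM.

7:15 PM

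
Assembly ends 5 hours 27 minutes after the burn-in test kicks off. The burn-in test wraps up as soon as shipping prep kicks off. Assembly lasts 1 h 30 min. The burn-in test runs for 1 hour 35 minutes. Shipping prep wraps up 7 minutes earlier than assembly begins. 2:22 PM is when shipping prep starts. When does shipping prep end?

The burn-in test ends at 2:22 PM.
The burn-in test starts at 2:22 PM − 95 min = 12:47 PM.
Assembly ends at 12:47 PM + 327 min = 6:14 PM.
Assembly starts at 6:14 PM − 90 min = 4:44 PM.
Shipping prep ends at 4:44 PM − 7 min = 4:37 PM.

4:37 PM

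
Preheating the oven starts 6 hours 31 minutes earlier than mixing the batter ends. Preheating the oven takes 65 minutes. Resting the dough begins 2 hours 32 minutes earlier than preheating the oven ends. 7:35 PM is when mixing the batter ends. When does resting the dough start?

11:37 AM

Preheating the oven starts at 7:35 PM − 391 min = 1:04 PM.
Preheating the oven ends at 1:04 PM + 65 min = 2:09 PM.
Resting the dough starts at 2:09 PM − 152 min = 11:37 AM.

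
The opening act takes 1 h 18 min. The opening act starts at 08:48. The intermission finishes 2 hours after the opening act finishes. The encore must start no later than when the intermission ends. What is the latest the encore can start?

The opening act ends at 08:48 + 78 min = 10:06.
The intermission ends at 10:06 + 120 min = 12:06.
The encore is bounded by the intermission, so the latest it can start is 12:06.

12:06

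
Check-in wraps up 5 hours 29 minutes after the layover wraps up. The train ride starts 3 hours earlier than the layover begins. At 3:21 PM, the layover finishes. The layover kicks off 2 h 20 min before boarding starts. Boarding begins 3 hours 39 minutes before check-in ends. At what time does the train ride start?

11:51 AM

Check-in ends at 3:21 PM + 329 min = 8:50 PM.
Boarding starts at 8:50 PM − 219 min = 5:11 PM.
The layover starts at 5:11 PM − 140 min = 2:51 PM.
The train ride starts at 2:51 PM − 180 min = 11:51 AM.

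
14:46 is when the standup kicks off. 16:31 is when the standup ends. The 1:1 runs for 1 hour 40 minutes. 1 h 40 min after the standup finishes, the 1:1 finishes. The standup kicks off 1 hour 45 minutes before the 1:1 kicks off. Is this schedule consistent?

Yes

The 1:1 ends at 16:31 + 100 min = 18:11.
The 1:1 starts at 18:11 − 100 min = 16:31.
The standup starts at 16:31 − 105 min = 14:46.
That matches the stated 14:46, so the schedule is consistent.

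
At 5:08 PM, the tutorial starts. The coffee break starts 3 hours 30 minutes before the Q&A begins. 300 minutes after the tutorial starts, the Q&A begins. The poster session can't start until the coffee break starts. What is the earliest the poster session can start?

The Q&A starts at 5:08 PM + 300 min = 10:08 PM.
The coffee break starts at 10:08 PM − 210 min = 6:38 PM.
The poster session is bounded by the coffee break, so the earliest it can start is 6:38 PM.

6:38 PM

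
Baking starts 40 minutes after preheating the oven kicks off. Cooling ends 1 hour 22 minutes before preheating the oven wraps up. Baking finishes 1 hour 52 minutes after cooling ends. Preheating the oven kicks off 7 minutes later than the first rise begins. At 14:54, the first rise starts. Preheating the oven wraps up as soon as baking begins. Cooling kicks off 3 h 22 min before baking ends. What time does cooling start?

12:49

Preheating the oven starts at 14:54 + 7 min = 15:01.
Baking starts at 15:01 + 40 min = 15:41.
So preheating the oven ends at 15:41.
Cooling ends at 15:41 − 82 min = 14:19.
Baking ends at 14:19 + 112 min = 16:11.
Cooling starts at 16:11 − 202 min = 12:49.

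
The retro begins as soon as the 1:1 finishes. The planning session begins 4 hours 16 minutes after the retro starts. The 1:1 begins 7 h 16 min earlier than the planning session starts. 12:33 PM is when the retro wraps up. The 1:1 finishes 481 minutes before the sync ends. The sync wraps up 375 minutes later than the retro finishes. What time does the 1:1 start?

7:47 AM

The sync ends at 12:33 PM + 375 min = 6:48 PM.
The 1:1 ends at 6:48 PM − 481 min = 10:47 AM.
So the retro starts at 10:47 AM.
The planning session starts at 10:47 AM + 256 min = 3:03 PM.
The 1:1 starts at 3:03 PM − 436 min = 7:47 AM.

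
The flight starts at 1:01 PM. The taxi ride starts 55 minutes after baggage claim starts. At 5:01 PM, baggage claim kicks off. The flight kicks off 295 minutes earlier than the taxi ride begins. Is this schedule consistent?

The taxi ride starts at 5:01 PM + 55 min = 5:56 PM.
The flight starts at 5:56 PM − 295 min = 1:01 PM.
That matches the stated 1:01 PM, so the schedule is consistent.

Yes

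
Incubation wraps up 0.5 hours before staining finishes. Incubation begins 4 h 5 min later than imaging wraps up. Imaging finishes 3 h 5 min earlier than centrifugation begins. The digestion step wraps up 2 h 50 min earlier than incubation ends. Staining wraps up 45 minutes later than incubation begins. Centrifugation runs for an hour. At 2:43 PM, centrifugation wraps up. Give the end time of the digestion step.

12:08 PM

Centrifugation starts at 2:43 PM − 60 min = 1:43 PM.
Imaging ends at 1:43 PM − 185 min = 10:38 AM.
Incubation starts at 10:38 AM + 245 min = 2:43 PM.
Staining ends at 2:43 PM + 45 min = 3:28 PM.
Incubation ends at 3:28 PM − 30 min = 2:58 PM.
The digestion step ends at 2:58 PM − 170 min = 12:08 PM.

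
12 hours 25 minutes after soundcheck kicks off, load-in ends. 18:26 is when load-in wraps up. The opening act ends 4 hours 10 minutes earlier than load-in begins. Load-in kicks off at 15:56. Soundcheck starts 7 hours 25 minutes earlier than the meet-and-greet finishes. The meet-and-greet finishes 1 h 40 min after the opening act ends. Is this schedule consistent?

Yes

The opening act ends at 15:56 − 250 min = 11:46.
The meet-and-greet ends at 11:46 + 100 min = 13:26.
Soundcheck starts at 13:26 − 445 min = 06:01.
Load-in ends at 06:01 + 745 min = 18:26.
That matches the stated 18:26, so the schedule is consistent.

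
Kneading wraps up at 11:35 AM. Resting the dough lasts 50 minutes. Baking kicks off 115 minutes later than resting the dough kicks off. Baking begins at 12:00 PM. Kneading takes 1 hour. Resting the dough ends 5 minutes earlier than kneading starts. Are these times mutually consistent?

No

Kneading starts at 11:35 AM − 60 min = 10:35 AM.
Resting the dough ends at 10:35 AM − 5 min = 10:30 AM.
Resting the dough starts at 10:30 AM − 50 min = 9:40 AM.
Baking starts at 9:40 AM + 115 min = 11:35 AM.
But baking is also said to start at 12:00 PM — a 25-minute conflict.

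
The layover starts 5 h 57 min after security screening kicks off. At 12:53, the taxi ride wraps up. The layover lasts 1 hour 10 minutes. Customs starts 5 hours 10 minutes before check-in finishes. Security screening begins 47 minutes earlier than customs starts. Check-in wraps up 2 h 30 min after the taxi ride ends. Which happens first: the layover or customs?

customs

Check-in ends at 12:53 + 150 min = 15:23.
Customs starts at 15:23 − 310 min = 10:13.
Security screening starts at 10:13 − 47 min = 09:26.
The layover starts at 09:26 + 357 min = 15:23.
The layover starts at 15:23 and customs starts at 10:13, so customs is first.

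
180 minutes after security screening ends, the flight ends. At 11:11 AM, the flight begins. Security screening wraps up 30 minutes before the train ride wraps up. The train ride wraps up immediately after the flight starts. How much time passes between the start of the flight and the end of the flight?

The train ride ends at 11:11 AM.
Security screening ends at 11:11 AM − 30 min = 10:41 AM.
The flight ends at 10:41 AM + 180 min = 1:41 PM.
From 11:11 AM to 1:41 PM is 150 minutes.

150 minutes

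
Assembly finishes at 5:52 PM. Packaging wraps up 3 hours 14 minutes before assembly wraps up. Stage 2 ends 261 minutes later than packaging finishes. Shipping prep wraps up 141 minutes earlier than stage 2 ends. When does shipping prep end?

Packaging ends at 5:52 PM − 194 min = 2:38 PM.
Stage 2 ends at 2:38 PM + 261 min = 6:59 PM.
Shipping prep ends at 6:59 PM − 141 min = 4:38 PM.

4:38 PM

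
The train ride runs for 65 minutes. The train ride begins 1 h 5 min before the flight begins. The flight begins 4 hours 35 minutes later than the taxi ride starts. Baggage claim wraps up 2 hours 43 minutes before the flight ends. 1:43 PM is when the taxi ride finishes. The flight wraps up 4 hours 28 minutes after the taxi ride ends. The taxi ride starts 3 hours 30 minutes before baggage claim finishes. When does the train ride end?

The flight ends at 1:43 PM + 268 min = 6:11 PM.
Baggage claim ends at 6:11 PM − 163 min = 3:28 PM.
The taxi ride starts at 3:28 PM − 210 min = 11:58 AM.
The flight starts at 11:58 AM + 275 min = 4:33 PM.
The train ride starts at 4:33 PM − 65 min = 3:28 PM.
The train ride ends at 3:28 PM + 65 min = 4:33 PM.

4:33 PM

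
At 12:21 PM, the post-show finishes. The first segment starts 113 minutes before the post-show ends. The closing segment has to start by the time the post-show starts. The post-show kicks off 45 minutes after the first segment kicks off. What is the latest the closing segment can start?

11:13 AM

The first segment starts at 12:21 PM − 113 min = 10:28 AM.
The post-show starts at 10:28 AM + 45 min = 11:13 AM.
The closing segment is bounded by the post-show, so the latest it can start is 11:13 AM.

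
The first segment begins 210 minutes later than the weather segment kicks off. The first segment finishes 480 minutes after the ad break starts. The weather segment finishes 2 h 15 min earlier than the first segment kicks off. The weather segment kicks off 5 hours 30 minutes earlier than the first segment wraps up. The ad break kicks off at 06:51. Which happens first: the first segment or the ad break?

the ad break

The first segment ends at 06:51 + 480 min = 14:51.
The weather segment starts at 14:51 − 330 min = 09:21.
The first segment starts at 09:21 + 210 min = 12:51.
The first segment starts at 12:51 and the ad break starts at 06:51, so the ad break is first.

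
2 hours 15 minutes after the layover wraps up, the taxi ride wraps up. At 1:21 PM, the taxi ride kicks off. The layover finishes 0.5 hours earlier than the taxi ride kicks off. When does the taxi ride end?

3:06 PM

The layover ends at 1:21 PM − 30 min = 12:51 PM.
The taxi ride ends at 12:51 PM + 135 min = 3:06 PM.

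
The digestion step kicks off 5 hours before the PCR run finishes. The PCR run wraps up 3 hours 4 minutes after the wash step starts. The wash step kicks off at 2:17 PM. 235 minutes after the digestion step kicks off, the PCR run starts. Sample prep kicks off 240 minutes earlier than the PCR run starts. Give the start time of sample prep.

The PCR run ends at 2:17 PM + 184 min = 5:21 PM.
The digestion step starts at 5:21 PM − 300 min = 12:21 PM.
The PCR run starts at 12:21 PM + 235 min = 4:16 PM.
Sample prep starts at 4:16 PM − 240 min = 12:16 PM.

12:16 PM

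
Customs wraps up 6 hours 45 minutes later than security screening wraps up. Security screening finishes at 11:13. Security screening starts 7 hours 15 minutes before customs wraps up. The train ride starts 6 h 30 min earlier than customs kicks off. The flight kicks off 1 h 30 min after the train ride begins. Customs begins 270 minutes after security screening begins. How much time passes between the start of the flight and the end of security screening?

Customs ends at 11:13 + 405 min = 17:58.
Security screening starts at 17:58 − 435 min = 10:43.
Customs starts at 10:43 + 270 min = 15:13.
The train ride starts at 15:13 − 390 min = 08:43.
The flight starts at 08:43 + 90 min = 10:13.
From 10:13 to 11:13 is 1 hour.

1 hour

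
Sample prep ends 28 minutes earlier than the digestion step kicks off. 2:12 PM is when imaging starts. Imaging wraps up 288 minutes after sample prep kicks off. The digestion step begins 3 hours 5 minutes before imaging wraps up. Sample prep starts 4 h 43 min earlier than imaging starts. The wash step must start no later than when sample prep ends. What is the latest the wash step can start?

Sample prep starts at 2:12 PM − 283 min = 9:29 AM.
Imaging ends at 9:29 AM + 288 min = 2:17 PM.
The digestion step starts at 2:17 PM − 185 min = 11:12 AM.
Sample prep ends at 11:12 AM − 28 min = 10:44 AM.
The wash step is bounded by sample prep, so the latest it can start is 10:44 AM.

10:44 AM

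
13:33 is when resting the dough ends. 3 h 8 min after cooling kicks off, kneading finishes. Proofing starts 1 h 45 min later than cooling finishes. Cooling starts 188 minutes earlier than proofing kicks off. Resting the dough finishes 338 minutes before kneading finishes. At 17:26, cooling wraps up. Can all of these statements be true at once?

Yes

Proofing starts at 17:26 + 105 min = 19:11.
Cooling starts at 19:11 − 188 min = 16:03.
Kneading ends at 16:03 + 188 min = 19:11.
Resting the dough ends at 19:11 − 338 min = 13:33.
That matches the stated 13:33, so the schedule is consistent.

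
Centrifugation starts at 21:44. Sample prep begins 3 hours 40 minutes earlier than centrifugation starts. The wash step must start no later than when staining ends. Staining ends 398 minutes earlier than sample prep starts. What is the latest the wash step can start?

11:26

Sample prep starts at 21:44 − 220 min = 18:04.
Staining ends at 18:04 − 398 min = 11:26.
The wash step is bounded by staining, so the latest it can start is 11:26.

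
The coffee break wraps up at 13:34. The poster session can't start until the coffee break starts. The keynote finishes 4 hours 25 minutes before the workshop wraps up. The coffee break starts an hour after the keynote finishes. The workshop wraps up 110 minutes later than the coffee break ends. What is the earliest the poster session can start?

11:59

The workshop ends at 13:34 + 110 min = 15:24.
The keynote ends at 15:24 − 265 min = 10:59.
The coffee break starts at 10:59 + 60 min = 11:59.
The poster session is bounded by the coffee break, so the earliest it can start is 11:59.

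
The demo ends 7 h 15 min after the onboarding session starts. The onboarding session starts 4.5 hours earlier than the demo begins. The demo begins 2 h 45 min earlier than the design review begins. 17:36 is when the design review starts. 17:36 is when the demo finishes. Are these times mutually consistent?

The demo starts at 17:36 − 165 min = 14:51.
The onboarding session starts at 14:51 − 270 min = 10:21.
The demo ends at 10:21 + 435 min = 17:36.
That matches the stated 17:36, so the schedule is consistent.

Yes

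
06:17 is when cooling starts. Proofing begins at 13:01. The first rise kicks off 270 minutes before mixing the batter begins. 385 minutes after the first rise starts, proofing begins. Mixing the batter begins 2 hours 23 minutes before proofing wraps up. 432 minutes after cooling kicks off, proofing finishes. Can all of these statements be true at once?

Proofing ends at 06:17 + 432 min = 13:29.
Mixing the batter starts at 13:29 − 143 min = 11:06.
The first rise starts at 11:06 − 270 min = 06:36.
Proofing starts at 06:36 + 385 min = 13:01.
That matches the stated 13:01, so the schedule is consistent.

Yes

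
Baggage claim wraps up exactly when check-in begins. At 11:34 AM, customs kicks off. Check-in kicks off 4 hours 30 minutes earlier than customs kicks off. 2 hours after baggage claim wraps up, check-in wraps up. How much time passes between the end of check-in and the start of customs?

Check-in starts at 11:34 AM − 270 min = 7:04 AM.
So baggage claim ends at 7:04 AM.
Check-in ends at 7:04 AM + 120 min = 9:04 AM.
From 9:04 AM to 11:34 AM is 2 hours 30 minutes.

2 hours 30 minutes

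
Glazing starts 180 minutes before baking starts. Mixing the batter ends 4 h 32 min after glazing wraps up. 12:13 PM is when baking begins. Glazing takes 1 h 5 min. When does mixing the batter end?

Glazing starts at 12:13 PM − 180 min = 9:13 AM.
Glazing ends at 9:13 AM + 65 min = 10:18 AM.
Mixing the batter ends at 10:18 AM + 272 min = 2:50 PM.

2:50 PM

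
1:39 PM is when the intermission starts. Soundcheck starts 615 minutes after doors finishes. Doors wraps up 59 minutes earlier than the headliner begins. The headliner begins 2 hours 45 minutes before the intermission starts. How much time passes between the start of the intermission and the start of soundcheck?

6 h 31 min

The headliner starts at 1:39 PM − 165 min = 10:54 AM.
Doors ends at 10:54 AM − 59 min = 9:55 AM.
Soundcheck starts at 9:55 AM + 615 min = 8:10 PM.
From 1:39 PM to 8:10 PM is 6 h 31 min.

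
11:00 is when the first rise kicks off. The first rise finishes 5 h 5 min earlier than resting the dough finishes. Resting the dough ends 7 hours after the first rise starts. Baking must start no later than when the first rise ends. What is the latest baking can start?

12:55

Resting the dough ends at 11:00 + 420 min = 18:00.
The first rise ends at 18:00 − 305 min = 12:55.
Baking is bounded by the first rise, so the latest it can start is 12:55.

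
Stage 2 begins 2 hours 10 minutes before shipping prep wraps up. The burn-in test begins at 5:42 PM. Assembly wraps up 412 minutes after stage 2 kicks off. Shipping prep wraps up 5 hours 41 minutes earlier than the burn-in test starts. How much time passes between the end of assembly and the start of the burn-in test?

59 minutes

Shipping prep ends at 5:42 PM − 341 min = 12:01 PM.
Stage 2 starts at 12:01 PM − 130 min = 9:51 AM.
Assembly ends at 9:51 AM + 412 min = 4:43 PM.
From 4:43 PM to 5:42 PM is 59 minutes.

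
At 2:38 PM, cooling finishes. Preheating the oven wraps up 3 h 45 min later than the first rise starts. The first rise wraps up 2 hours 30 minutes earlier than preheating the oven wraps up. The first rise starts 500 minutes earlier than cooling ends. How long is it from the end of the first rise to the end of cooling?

The first rise starts at 2:38 PM − 500 min = 6:18 AM.
Preheating the oven ends at 6:18 AM + 225 min = 10:03 AM.
The first rise ends at 10:03 AM − 150 min = 7:33 AM.
From 7:33 AM to 2:38 PM is 425 minutes.

425 minutes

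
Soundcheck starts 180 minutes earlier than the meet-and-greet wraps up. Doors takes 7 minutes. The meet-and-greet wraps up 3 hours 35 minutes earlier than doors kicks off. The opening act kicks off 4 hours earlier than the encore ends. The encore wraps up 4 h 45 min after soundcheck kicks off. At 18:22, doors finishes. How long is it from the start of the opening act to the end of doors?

357 minutes

Doors starts at 18:22 − 7 min = 18:15.
The meet-and-greet ends at 18:15 − 215 min = 14:40.
Soundcheck starts at 14:40 − 180 min = 11:40.
The encore ends at 11:40 + 285 min = 16:25.
The opening act starts at 16:25 − 240 min = 12:25.
From 12:25 to 18:22 is 357 minutes.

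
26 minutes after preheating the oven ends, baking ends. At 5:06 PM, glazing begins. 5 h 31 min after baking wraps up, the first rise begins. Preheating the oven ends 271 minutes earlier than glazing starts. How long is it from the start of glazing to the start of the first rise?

1 h 26 min

Preheating the oven ends at 5:06 PM − 271 min = 12:35 PM.
Baking ends at 12:35 PM + 26 min = 1:01 PM.
The first rise starts at 1:01 PM + 331 min = 6:32 PM.
From 5:06 PM to 6:32 PM is 1 h 26 min.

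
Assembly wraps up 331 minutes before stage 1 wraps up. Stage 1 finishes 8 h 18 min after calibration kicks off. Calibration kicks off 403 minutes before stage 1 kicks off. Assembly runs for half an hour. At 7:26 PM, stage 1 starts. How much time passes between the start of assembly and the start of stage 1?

4 h 26 min

Calibration starts at 7:26 PM − 403 min = 12:43 PM.
Stage 1 ends at 12:43 PM + 498 min = 9:01 PM.
Assembly ends at 9:01 PM − 331 min = 3:30 PM.
Assembly starts at 3:30 PM − 30 min = 3:00 PM.
From 3:00 PM to 7:26 PM is 4 h 26 min.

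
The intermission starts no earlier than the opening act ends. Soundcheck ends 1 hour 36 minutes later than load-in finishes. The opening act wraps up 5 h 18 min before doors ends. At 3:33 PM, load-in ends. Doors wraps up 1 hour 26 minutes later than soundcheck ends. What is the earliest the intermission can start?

Soundcheck ends at 3:33 PM + 96 min = 5:09 PM.
Doors ends at 5:09 PM + 86 min = 6:35 PM.
The opening act ends at 6:35 PM − 318 min = 1:17 PM.
The intermission is bounded by the opening act, so the earliest it can start is 1:17 PM.

1:17 PM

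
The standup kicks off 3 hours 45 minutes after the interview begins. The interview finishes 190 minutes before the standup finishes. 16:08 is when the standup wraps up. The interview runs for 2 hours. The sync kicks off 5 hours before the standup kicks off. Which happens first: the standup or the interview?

the interview

The interview ends at 16:08 − 190 min = 12:58.
The interview starts at 12:58 − 120 min = 10:58.
The standup starts at 10:58 + 225 min = 14:43.
The standup starts at 14:43 and the interview starts at 10:58, so the interview is first.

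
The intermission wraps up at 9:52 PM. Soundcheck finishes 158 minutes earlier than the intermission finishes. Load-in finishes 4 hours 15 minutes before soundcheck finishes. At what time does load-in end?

Soundcheck ends at 9:52 PM − 158 min = 7:14 PM.
Load-in ends at 7:14 PM − 255 min = 2:59 PM.

2:59 PM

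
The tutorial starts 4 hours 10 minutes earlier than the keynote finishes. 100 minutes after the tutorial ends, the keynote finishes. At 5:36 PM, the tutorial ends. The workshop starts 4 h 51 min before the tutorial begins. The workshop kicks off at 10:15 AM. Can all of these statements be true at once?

The keynote ends at 5:36 PM + 100 min = 7:16 PM.
The tutorial starts at 7:16 PM − 250 min = 3:06 PM.
The workshop starts at 3:06 PM − 291 min = 10:15 AM.
That matches the stated 10:15 AM, so the schedule is consistent.

Yes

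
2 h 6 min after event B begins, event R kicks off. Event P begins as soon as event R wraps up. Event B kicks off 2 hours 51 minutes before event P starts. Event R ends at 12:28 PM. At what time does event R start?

11:43 AM

Event P starts at 12:28 PM.
Event B starts at 12:28 PM − 171 min = 9:37 AM.
Event R starts at 9:37 AM + 126 min = 11:43 AM.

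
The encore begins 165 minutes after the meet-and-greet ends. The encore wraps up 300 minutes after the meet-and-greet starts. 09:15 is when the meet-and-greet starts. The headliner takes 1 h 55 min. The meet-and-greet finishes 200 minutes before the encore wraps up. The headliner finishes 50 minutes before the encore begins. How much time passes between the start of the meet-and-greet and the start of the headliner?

The encore ends at 09:15 + 300 min = 14:15.
The meet-and-greet ends at 14:15 − 200 min = 10:55.
The encore starts at 10:55 + 165 min = 13:40.
The headliner ends at 13:40 − 50 min = 12:50.
The headliner starts at 12:50 − 115 min = 10:55.
From 09:15 to 10:55 is 1 h 40 min.

1 h 40 min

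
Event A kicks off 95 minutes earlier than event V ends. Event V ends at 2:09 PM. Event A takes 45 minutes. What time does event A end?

1:19 PM

Event A starts at 2:09 PM − 95 min = 12:34 PM.
Event A ends at 12:34 PM + 45 min = 1:19 PM.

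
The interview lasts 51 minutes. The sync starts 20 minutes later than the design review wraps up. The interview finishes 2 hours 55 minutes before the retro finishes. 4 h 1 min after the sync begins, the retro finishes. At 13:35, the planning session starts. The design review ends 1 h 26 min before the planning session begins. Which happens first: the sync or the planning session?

The design review ends at 13:35 − 86 min = 12:09.
The sync starts at 12:09 + 20 min = 12:29.
The sync starts at 12:29 and the planning session starts at 13:35, so the sync is first.

the sync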